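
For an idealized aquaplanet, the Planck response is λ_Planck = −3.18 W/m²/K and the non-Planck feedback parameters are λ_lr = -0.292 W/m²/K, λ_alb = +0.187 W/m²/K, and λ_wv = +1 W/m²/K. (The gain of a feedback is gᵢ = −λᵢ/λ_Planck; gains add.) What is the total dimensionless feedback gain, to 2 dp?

Convert to gains: g_lr = -0.292/3.18 = -0.09182; g_alb = 0.187/3.18 = 0.05881; g_wv = 1/3.18 = 0.3145.
Total gain g = 0.28149.

0.28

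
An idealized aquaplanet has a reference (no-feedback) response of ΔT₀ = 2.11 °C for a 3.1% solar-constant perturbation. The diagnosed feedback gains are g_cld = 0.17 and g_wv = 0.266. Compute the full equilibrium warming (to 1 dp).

Total gain g = 0.17 + 0.266 = 0.436.
Amplification A = 1/(1 − 0.436) = 1.773.
ΔT = 2.11 × 1.773 = 3.7 °C.

3.7 °C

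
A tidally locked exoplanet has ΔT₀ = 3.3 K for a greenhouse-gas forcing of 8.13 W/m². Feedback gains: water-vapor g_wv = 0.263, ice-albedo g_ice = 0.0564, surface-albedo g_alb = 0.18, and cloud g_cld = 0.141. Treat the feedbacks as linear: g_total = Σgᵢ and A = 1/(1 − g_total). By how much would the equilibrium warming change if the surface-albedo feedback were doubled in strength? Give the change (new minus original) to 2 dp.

9.20 K

Original: g = 0.6404, ΔT = 3.3/(1−0.6404) = 9.1769 K.
With doubled surface-albedo: g' = 0.8204, ΔT' = 3.3/(1−0.8204) = 18.3742 K.
Change = 18.3742 − 9.1769 = 9.20 K.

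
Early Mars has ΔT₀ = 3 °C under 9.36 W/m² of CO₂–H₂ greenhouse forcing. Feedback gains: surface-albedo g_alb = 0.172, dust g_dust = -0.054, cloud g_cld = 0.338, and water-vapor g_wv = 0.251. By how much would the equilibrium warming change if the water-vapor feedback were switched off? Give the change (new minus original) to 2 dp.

-4.72 °C

Original: g = 0.707, ΔT = 3/(1−0.707) = 10.2389 °C.
Without water-vapor: g' = 0.456, ΔT' = 3/(1−0.456) = 5.5147 °C.
Change = 5.5147 − 10.2389 = -4.72 °C.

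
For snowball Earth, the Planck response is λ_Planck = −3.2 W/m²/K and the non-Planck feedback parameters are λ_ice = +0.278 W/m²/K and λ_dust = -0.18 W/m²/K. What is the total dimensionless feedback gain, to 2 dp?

0.03

Convert to gains: g_ice = 0.278/3.2 = 0.08688; g_dust = -0.18/3.2 = -0.05625.
Total gain g = 0.03063.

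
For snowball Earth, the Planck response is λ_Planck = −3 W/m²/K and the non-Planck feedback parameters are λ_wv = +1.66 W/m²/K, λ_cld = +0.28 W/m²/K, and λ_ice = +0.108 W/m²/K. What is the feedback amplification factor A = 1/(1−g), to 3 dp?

Convert to gains: g_wv = 1.66/3 = 0.5533; g_cld = 0.28/3 = 0.09333; g_ice = 0.108/3 = 0.036.
Total gain g = 0.68263.
A = 1/(1 − 0.68263) = 3.151.

3.151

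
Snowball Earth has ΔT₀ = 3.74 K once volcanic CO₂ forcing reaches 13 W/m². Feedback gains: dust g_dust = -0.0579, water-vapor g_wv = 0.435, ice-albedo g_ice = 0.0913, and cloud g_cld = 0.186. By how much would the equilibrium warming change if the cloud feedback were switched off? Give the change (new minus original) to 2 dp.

Original: g = 0.6544, ΔT = 3.74/(1−0.6544) = 10.8218 K.
Without cloud: g' = 0.4684, ΔT' = 3.74/(1−0.4684) = 7.0354 K.
Change = 7.0354 − 10.8218 = -3.79 K.

-3.79 K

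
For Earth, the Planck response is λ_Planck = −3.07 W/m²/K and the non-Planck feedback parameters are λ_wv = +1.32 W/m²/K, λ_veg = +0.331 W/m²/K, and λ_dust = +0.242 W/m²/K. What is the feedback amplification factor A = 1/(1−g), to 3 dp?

Convert to gains: g_wv = 1.32/3.07 = 0.43; g_veg = 0.331/3.07 = 0.1078; g_dust = 0.242/3.07 = 0.07883.
Total gain g = 0.61663.
A = 1/(1 − 0.61663) = 2.608.

2.608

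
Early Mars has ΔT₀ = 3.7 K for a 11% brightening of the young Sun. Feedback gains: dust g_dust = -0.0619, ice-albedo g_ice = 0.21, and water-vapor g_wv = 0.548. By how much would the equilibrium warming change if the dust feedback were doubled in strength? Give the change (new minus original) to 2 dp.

-2.06 K

Original: g = 0.6961, ΔT = 3.7/(1−0.6961) = 12.1751 K.
With doubled dust: g' = 0.6342, ΔT' = 3.7/(1−0.6342) = 10.1148 K.
Change = 10.1148 − 12.1751 = -2.06 K.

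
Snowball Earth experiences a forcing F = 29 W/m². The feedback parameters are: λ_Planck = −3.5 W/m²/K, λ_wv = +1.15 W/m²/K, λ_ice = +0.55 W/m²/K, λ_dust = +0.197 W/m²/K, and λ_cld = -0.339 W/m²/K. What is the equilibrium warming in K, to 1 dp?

Net feedback parameter λ = (−3.5) + (+1.15) + (+0.55) + (+0.197) + (-0.339) = -1.942 W/m²/K.
ΔT = −F/λ = −29/(-1.942) = 14.9 K.

14.9 K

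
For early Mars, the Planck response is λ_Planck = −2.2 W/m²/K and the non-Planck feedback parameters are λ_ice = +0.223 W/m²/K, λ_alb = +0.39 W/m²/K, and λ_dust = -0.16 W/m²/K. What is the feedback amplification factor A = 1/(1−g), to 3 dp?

1.259

Convert to gains: g_ice = 0.223/2.2 = 0.1014; g_alb = 0.39/2.2 = 0.1773; g_dust = -0.16/2.2 = -0.07273.
Total gain g = 0.20597.
A = 1/(1 − 0.20597) = 1.259.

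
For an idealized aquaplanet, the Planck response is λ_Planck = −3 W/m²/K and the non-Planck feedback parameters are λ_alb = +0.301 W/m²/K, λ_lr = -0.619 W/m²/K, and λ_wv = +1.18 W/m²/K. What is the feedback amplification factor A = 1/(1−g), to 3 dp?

1.403

Convert to gains: g_alb = 0.301/3 = 0.1003; g_lr = -0.619/3 = -0.2063; g_wv = 1.18/3 = 0.3933.
Total gain g = 0.2873.
A = 1/(1 − 0.2873) = 1.403.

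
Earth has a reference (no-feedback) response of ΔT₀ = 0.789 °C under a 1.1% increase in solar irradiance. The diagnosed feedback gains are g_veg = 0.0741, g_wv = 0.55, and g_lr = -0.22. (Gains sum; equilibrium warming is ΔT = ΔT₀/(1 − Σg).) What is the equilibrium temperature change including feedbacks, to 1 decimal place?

1.3 °C

Total gain g = 0.0741 + 0.55 − 0.22 = 0.4041.
Amplification A = 1/(1 − 0.4041) = 1.678.
ΔT = 0.789 × 1.678 = 1.3 °C.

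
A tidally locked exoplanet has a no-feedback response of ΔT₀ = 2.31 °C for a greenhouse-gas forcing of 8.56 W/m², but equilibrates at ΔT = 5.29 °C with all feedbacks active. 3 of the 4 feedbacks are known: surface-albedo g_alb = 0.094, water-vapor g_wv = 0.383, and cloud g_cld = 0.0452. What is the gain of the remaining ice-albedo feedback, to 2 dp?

Amplification A = ΔT/ΔT₀ = 5.29/2.31 = 2.29.
Total gain g = 1 − 1/A = 1 − 1/2.29 = 0.5633.
Known gains sum to 0.094 + 0.383 + 0.0452 = 0.5222.
g_ice = 0.5633 − 0.5222 = 0.04.

0.04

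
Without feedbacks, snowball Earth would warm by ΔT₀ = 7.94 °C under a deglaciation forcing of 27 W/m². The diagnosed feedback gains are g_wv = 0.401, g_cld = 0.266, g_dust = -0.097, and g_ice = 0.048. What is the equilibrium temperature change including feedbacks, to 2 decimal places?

20.79 °C

Total gain g = 0.401 + 0.266 − 0.097 + 0.048 = 0.618.
Amplification A = 1/(1 − 0.618) = 2.618.
ΔT = 7.94 × 2.618 = 20.79 °C.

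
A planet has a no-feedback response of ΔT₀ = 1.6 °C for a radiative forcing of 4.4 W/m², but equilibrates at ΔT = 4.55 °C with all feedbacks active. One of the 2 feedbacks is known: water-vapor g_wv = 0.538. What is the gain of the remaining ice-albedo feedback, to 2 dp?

0.11

Amplification A = ΔT/ΔT₀ = 4.55/1.6 = 2.844.
Total gain g = 1 − 1/A = 1 − 1/2.844 = 0.6484.
The known gain is 0.538.
g_ice = 0.6484 − 0.538 = 0.11.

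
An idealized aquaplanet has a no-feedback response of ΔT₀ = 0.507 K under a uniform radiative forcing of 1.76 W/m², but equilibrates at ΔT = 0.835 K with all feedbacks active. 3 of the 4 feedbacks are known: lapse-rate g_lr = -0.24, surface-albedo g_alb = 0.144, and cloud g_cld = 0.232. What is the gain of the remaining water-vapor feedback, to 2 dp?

Amplification A = ΔT/ΔT₀ = 0.835/0.507 = 1.647.
Total gain g = 1 − 1/A = 1 − 1/1.647 = 0.3928.
Known gains sum to -0.24 + 0.144 + 0.232 = 0.136.
g_wv = 0.3928 − 0.136 = 0.26.

0.26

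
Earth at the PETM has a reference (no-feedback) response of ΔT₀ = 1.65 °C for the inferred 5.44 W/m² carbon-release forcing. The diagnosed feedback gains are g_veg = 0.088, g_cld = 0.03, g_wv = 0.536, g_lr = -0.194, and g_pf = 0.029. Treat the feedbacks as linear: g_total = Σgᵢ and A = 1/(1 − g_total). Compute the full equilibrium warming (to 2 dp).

3.23 °C

Total gain g = 0.088 + 0.03 + 0.536 − 0.194 + 0.029 = 0.489.
Amplification A = 1/(1 − 0.489) = 1.957.
ΔT = 1.65 × 1.957 = 3.23 °C.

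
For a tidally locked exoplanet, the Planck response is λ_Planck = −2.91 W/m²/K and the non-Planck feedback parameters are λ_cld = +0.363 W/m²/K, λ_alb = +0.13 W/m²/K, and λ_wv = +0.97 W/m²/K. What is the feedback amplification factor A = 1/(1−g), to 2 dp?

2.01

Convert to gains: g_cld = 0.363/2.91 = 0.1247; g_alb = 0.13/2.91 = 0.04467; g_wv = 0.97/2.91 = 0.3333.
Total gain g = 0.50267.
A = 1/(1 − 0.50267) = 2.01.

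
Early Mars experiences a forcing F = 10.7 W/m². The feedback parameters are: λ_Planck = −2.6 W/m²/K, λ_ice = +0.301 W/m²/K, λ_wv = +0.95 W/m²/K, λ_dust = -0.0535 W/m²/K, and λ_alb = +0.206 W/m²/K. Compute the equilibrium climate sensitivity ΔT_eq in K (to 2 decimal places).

Net feedback parameter λ = (−2.6) + (+0.301) + (+0.95) + (-0.0535) + (+0.206) = -1.1965 W/m²/K.
ΔT = −F/λ = −10.7/(-1.1965) = 8.94 K.

8.94 K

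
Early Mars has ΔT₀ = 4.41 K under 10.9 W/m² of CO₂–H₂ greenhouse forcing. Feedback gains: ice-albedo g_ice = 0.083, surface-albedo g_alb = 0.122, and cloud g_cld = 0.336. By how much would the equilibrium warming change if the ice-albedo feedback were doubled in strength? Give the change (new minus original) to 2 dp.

Original: g = 0.541, ΔT = 4.41/(1−0.541) = 9.6078 K.
With doubled ice-albedo: g' = 0.624, ΔT' = 4.41/(1−0.624) = 11.7287 K.
Change = 11.7287 − 9.6078 = 2.12 K.

2.12 K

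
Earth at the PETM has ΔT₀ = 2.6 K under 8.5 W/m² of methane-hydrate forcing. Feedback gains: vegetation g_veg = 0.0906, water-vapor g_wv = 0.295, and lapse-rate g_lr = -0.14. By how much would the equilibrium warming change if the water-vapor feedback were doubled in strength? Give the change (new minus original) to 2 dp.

2.21 K

Original: g = 0.2456, ΔT = 2.6/(1−0.2456) = 3.4464 K.
With doubled water-vapor: g' = 0.5406, ΔT' = 2.6/(1−0.5406) = 5.6596 K.
Change = 5.6596 − 3.4464 = 2.21 K.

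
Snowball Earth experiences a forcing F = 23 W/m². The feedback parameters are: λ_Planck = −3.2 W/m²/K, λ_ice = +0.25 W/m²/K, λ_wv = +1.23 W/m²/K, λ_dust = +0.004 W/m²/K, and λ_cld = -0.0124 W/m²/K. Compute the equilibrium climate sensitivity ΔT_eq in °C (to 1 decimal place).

13.3 °C

Net feedback parameter λ = (−3.2) + (+0.25) + (+1.23) + (+0.004) + (-0.0124) = -1.7284 W/m²/K.
ΔT = −F/λ = −23/(-1.7284) = 13.3 °C.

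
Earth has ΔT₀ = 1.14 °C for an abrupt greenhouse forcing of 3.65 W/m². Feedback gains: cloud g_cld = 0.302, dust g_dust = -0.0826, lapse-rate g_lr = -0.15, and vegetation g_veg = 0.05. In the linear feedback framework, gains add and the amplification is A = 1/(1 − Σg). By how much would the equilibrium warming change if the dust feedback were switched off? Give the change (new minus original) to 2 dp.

Original: g = 0.1194, ΔT = 1.14/(1−0.1194) = 1.2946 °C.
Without dust: g' = 0.202, ΔT' = 1.14/(1−0.202) = 1.4286 °C.
Change = 1.4286 − 1.2946 = 0.13 °C.

0.13 °C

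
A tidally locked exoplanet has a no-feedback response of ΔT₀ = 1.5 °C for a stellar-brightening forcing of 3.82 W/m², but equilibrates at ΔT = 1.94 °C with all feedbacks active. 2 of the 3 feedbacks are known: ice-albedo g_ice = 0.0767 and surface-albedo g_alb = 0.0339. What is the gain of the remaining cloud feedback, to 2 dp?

Amplification A = ΔT/ΔT₀ = 1.94/1.5 = 1.293.
Total gain g = 1 − 1/A = 1 − 1/1.293 = 0.2266.
Known gains sum to 0.0767 + 0.0339 = 0.1106.
g_cld = 0.2266 − 0.1106 = 0.12.

0.12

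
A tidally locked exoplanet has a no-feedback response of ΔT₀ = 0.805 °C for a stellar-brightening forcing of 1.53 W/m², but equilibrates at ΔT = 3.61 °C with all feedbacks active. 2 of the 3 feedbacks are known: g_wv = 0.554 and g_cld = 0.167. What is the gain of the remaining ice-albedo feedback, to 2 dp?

Amplification A = ΔT/ΔT₀ = 3.61/0.805 = 4.484.
Total gain g = 1 − 1/A = 1 − 1/4.484 = 0.777.
Known gains sum to 0.554 + 0.167 = 0.721.
g_ice = 0.777 − 0.721 = 0.06.

0.06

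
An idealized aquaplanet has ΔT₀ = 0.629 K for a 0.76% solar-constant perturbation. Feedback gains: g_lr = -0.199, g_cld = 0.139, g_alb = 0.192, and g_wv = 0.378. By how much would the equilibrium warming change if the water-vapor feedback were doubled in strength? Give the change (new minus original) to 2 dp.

Original: g = 0.51, ΔT = 0.629/(1−0.51) = 1.2837 K.
With doubled water-vapor: g' = 0.888, ΔT' = 0.629/(1−0.888) = 5.6161 K.
Change = 5.6161 − 1.2837 = 4.33 K.

4.33 K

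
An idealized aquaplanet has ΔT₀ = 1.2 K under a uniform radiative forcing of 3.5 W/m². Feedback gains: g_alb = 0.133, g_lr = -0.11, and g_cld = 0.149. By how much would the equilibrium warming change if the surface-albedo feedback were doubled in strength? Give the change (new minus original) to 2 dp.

Original: g = 0.172, ΔT = 1.2/(1−0.172) = 1.4493 K.
With doubled surface-albedo: g' = 0.305, ΔT' = 1.2/(1−0.305) = 1.7266 K.
Change = 1.7266 − 1.4493 = 0.28 K.

0.28 K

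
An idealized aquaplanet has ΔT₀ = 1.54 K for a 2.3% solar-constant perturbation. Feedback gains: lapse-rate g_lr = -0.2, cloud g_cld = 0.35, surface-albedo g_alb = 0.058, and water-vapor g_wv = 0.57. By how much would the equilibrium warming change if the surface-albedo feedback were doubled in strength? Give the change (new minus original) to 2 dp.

2.45 K

Original: g = 0.778, ΔT = 1.54/(1−0.778) = 6.9369 K.
With doubled surface-albedo: g' = 0.836, ΔT' = 1.54/(1−0.836) = 9.3902 K.
Change = 9.3902 − 6.9369 = 2.45 K.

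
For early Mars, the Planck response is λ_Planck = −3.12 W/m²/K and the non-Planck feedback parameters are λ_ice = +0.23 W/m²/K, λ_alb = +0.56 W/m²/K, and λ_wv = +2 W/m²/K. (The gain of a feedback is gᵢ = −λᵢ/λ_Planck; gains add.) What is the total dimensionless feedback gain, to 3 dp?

Convert to gains: g_ice = 0.23/3.12 = 0.07372; g_alb = 0.56/3.12 = 0.1795; g_wv = 2/3.12 = 0.641.
Total gain g = 0.89422.

0.894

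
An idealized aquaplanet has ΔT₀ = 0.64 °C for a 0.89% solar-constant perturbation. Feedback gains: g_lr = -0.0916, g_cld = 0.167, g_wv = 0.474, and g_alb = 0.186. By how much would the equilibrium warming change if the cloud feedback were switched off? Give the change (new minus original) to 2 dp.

-0.94 °C

Original: g = 0.7354, ΔT = 0.64/(1−0.7354) = 2.4187 °C.
Without cloud: g' = 0.5684, ΔT' = 0.64/(1−0.5684) = 1.4829 °C.
Change = 1.4829 − 2.4187 = -0.94 °C.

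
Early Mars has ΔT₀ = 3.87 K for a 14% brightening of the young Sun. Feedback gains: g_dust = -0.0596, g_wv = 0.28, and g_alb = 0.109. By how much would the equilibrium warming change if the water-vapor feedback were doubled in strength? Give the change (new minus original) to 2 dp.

Original: g = 0.3294, ΔT = 3.87/(1−0.3294) = 5.7710 K.
With doubled water-vapor: g' = 0.6094, ΔT' = 3.87/(1−0.6094) = 9.9078 K.
Change = 9.9078 − 5.7710 = 4.14 K.

4.14 K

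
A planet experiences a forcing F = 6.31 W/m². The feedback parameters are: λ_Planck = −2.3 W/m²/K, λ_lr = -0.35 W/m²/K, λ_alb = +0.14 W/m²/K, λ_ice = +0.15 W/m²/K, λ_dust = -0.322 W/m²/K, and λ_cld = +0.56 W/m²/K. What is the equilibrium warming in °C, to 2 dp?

Net feedback parameter λ = (−2.3) + (-0.35) + (+0.14) + (+0.15) + (-0.322) + (+0.56) = -2.122 W/m²/K.
ΔT = −F/λ = −6.31/(-2.122) = 2.97 °C.

2.97 °C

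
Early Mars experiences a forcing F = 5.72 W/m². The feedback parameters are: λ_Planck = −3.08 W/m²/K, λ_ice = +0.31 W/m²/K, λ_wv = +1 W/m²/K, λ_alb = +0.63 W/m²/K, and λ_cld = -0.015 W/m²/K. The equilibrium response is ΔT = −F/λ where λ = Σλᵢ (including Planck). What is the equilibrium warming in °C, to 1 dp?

Net feedback parameter λ = (−3.08) + (+0.31) + (+1) + (+0.63) + (-0.015) = -1.155 W/m²/K.
ΔT = −F/λ = −5.72/(-1.155) = 5.0 °C.

5.0 °C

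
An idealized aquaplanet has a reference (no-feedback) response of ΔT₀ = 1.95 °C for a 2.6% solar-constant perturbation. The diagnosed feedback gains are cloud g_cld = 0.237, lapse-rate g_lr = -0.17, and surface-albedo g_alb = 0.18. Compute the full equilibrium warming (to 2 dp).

Total gain g = 0.237 − 0.17 + 0.18 = 0.247.
Amplification A = 1/(1 − 0.247) = 1.328.
ΔT = 1.95 × 1.328 = 2.59 °C.

2.59 °C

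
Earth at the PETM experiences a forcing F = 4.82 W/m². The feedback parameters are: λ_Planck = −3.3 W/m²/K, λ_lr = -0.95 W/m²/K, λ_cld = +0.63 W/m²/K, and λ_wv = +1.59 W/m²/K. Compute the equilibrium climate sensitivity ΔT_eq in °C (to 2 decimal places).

Net feedback parameter λ = (−3.3) + (-0.95) + (+0.63) + (+1.59) = -2.03 W/m²/K.
ΔT = −F/λ = −4.82/(-2.03) = 2.37 °C.

2.37 °C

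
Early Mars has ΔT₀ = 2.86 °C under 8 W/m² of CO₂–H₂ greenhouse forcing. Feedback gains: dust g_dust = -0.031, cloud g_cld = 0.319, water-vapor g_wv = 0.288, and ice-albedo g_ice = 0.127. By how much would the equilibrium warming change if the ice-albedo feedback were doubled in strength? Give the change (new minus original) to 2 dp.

Original: g = 0.703, ΔT = 2.86/(1−0.703) = 9.6296 °C.
With doubled ice-albedo: g' = 0.83, ΔT' = 2.86/(1−0.83) = 16.8235 °C.
Change = 16.8235 − 9.6296 = 7.19 °C.

7.19 °C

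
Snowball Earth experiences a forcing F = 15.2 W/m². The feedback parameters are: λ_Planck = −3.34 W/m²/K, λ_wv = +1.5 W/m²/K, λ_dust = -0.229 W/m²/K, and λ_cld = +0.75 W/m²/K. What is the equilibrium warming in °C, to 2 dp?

11.52 °C

Net feedback parameter λ = (−3.34) + (+1.5) + (-0.229) + (+0.75) = -1.319 W/m²/K.
ΔT = −F/λ = −15.2/(-1.319) = 11.52 °C.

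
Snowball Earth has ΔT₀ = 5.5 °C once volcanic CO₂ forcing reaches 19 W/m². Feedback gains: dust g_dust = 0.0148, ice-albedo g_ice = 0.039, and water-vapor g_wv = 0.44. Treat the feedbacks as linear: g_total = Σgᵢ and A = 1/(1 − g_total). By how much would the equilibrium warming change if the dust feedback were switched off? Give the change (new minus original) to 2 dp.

Original: g = 0.4938, ΔT = 5.5/(1−0.4938) = 10.8653 °C.
Without dust: g' = 0.479, ΔT' = 5.5/(1−0.479) = 10.5566 °C.
Change = 10.5566 − 10.8653 = -0.31 °C.

-0.31 °C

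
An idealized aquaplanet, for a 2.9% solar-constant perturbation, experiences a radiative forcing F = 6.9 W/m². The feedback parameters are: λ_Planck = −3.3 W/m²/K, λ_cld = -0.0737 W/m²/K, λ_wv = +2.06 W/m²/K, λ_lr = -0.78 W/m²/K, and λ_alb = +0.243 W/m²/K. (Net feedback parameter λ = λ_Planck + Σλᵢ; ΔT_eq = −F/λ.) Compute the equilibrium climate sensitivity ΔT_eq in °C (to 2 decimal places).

Net feedback parameter λ = (−3.3) + (-0.0737) + (+2.06) + (-0.78) + (+0.243) = -1.8507 W/m²/K.
ΔT = −F/λ = −6.9/(-1.8507) = 3.73 °C.

3.73 °C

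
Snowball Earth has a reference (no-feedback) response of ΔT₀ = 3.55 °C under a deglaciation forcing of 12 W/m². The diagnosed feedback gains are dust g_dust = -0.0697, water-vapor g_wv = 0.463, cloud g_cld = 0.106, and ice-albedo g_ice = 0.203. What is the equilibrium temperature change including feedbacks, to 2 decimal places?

Total gain g = -0.0697 + 0.463 + 0.106 + 0.203 = 0.7023.
Amplification A = 1/(1 − 0.7023) = 3.359.
ΔT = 3.55 × 3.359 = 11.92 °C.

11.92 °C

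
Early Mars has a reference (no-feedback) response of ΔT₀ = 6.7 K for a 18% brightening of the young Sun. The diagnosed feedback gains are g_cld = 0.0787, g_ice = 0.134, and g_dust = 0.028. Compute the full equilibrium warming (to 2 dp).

Total gain g = 0.0787 + 0.134 + 0.028 = 0.2407.
Amplification A = 1/(1 − 0.2407) = 1.317.
ΔT = 6.7 × 1.317 = 8.82 K.

8.82 K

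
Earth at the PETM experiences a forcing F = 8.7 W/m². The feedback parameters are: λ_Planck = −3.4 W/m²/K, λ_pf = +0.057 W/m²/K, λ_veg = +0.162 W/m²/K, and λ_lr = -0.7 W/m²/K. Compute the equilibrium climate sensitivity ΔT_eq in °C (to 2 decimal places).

2.24 °C

Net feedback parameter λ = (−3.4) + (+0.057) + (+0.162) + (-0.7) = -3.881 W/m²/K.
ΔT = −F/λ = −8.7/(-3.881) = 2.24 °C.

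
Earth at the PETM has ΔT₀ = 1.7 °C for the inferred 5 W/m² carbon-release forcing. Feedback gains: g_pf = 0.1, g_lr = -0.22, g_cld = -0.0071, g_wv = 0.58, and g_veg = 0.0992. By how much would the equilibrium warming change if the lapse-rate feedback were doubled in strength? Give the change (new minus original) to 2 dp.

Original: g = 0.5521, ΔT = 1.7/(1−0.5521) = 3.7955 °C.
With doubled lapse-rate: g' = 0.3321, ΔT' = 1.7/(1−0.3321) = 2.5453 °C.
Change = 2.5453 − 3.7955 = -1.25 °C.

-1.25 °C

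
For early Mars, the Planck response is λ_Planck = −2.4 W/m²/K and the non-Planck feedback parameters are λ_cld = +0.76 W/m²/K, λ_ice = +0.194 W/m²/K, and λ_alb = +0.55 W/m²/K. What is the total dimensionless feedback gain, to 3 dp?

Convert to gains: g_cld = 0.76/2.4 = 0.3167; g_ice = 0.194/2.4 = 0.08083; g_alb = 0.55/2.4 = 0.2292.
Total gain g = 0.62673.

0.627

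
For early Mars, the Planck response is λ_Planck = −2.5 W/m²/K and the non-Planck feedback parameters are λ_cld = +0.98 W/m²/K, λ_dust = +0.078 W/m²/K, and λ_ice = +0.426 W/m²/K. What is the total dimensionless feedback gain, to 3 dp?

Convert to gains: g_cld = 0.98/2.5 = 0.392; g_dust = 0.078/2.5 = 0.0312; g_ice = 0.426/2.5 = 0.1704.
Total gain g = 0.5936.

0.594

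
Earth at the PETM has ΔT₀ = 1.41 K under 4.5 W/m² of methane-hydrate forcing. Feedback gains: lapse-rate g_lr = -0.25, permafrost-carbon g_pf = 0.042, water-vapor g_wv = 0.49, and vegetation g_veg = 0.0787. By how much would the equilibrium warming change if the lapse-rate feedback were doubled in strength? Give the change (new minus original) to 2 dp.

-0.62 K

Original: g = 0.3607, ΔT = 1.41/(1−0.3607) = 2.2055 K.
With doubled lapse-rate: g' = 0.1107, ΔT' = 1.41/(1−0.1107) = 1.5855 K.
Change = 1.5855 − 2.2055 = -0.62 K.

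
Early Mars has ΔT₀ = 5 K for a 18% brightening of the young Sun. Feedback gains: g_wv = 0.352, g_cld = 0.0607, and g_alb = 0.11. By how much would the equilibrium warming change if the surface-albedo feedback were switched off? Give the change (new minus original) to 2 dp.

-1.96 K

Original: g = 0.5227, ΔT = 5/(1−0.5227) = 10.4756 K.
Without surface-albedo: g' = 0.4127, ΔT' = 5/(1−0.4127) = 8.5135 K.
Change = 8.5135 − 10.4756 = -1.96 K.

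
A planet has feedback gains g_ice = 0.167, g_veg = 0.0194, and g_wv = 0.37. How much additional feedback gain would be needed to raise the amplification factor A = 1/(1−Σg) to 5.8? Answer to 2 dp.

0.27

Current total gain = 0.5564.
Target gain for A = 5.8: g* = 1 − 1/5.8 = 0.8276.
Additional gain needed = 0.8276 − 0.5564 = 0.27.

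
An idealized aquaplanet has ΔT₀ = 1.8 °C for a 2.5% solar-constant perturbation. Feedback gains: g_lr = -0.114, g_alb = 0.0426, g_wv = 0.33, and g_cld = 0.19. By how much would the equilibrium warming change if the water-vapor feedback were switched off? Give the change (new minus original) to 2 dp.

-1.22 °C

Original: g = 0.4486, ΔT = 1.8/(1−0.4486) = 3.2644 °C.
Without water-vapor: g' = 0.1186, ΔT' = 1.8/(1−0.1186) = 2.0422 °C.
Change = 2.0422 − 3.2644 = -1.22 °C.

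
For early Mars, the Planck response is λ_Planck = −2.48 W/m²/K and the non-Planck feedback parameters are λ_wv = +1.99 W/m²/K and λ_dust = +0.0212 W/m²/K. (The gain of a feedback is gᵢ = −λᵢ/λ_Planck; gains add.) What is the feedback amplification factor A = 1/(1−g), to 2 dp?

5.29

Convert to gains: g_wv = 1.99/2.48 = 0.8024; g_dust = 0.0212/2.48 = 0.008548.
Total gain g = 0.810948.
A = 1/(1 − 0.810948) = 5.29.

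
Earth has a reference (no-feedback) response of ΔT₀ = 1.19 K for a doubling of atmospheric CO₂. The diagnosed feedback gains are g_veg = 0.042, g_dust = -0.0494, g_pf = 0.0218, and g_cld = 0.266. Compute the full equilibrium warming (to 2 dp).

1.65 K

Total gain g = 0.042 − 0.0494 + 0.0218 + 0.266 = 0.2804.
Amplification A = 1/(1 − 0.2804) = 1.39.
ΔT = 1.19 × 1.39 = 1.65 K.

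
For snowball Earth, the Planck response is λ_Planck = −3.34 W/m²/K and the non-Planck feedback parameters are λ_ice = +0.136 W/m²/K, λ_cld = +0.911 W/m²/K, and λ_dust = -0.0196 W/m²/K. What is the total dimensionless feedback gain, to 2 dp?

0.31

Convert to gains: g_ice = 0.136/3.34 = 0.04072; g_cld = 0.911/3.34 = 0.2728; g_dust = -0.0196/3.34 = -0.005868.
Total gain g = 0.307652.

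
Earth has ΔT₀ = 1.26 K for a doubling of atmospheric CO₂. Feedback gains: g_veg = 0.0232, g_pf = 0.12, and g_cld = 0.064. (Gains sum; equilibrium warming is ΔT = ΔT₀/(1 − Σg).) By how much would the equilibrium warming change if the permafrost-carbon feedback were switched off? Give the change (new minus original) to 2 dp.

-0.21 K

Original: g = 0.2072, ΔT = 1.26/(1−0.2072) = 1.5893 K.
Without permafrost-carbon: g' = 0.0872, ΔT' = 1.26/(1−0.0872) = 1.3804 K.
Change = 1.3804 − 1.5893 = -0.21 K.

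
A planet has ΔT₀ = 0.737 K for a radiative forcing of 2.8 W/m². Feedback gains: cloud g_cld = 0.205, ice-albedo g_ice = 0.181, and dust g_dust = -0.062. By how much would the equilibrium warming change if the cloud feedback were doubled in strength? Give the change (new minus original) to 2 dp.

0.47 K

Original: g = 0.324, ΔT = 0.737/(1−0.324) = 1.0902 K.
With doubled cloud: g' = 0.529, ΔT' = 0.737/(1−0.529) = 1.5648 K.
Change = 1.5648 − 1.0902 = 0.47 K.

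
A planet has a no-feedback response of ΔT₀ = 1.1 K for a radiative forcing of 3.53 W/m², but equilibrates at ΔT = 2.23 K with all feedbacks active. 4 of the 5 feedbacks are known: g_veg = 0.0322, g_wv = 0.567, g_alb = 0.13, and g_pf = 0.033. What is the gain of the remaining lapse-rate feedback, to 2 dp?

-0.26

Amplification A = ΔT/ΔT₀ = 2.23/1.1 = 2.027.
Total gain g = 1 − 1/A = 1 − 1/2.027 = 0.5067.
Known gains sum to 0.0322 + 0.567 + 0.13 + 0.033 = 0.7622.
g_lr = 0.5067 − 0.7622 = -0.26.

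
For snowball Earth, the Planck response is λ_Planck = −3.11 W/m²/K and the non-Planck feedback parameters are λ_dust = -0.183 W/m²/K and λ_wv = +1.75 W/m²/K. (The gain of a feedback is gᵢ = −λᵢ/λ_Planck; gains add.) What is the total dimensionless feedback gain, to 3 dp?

0.504

Convert to gains: g_dust = -0.183/3.11 = -0.05884; g_wv = 1.75/3.11 = 0.5627.
Total gain g = 0.50386.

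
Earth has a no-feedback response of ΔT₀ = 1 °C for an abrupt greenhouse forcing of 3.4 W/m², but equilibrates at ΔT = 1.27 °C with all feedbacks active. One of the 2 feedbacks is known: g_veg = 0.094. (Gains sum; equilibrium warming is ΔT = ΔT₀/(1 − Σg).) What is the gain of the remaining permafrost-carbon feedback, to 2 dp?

0.12

Amplification A = ΔT/ΔT₀ = 1.27/1 = 1.27.
Total gain g = 1 − 1/A = 1 − 1/1.27 = 0.2126.
The known gain is 0.094.
g_pf = 0.2126 − 0.094 = 0.12.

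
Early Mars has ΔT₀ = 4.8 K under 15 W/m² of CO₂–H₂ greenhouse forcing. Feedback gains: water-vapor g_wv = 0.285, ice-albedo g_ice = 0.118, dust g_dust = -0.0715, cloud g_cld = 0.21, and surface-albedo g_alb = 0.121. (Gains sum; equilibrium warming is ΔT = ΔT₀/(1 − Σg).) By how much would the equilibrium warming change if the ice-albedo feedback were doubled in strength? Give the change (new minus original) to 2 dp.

7.65 K

Original: g = 0.6625, ΔT = 4.8/(1−0.6625) = 14.2222 K.
With doubled ice-albedo: g' = 0.7805, ΔT' = 4.8/(1−0.7805) = 21.8679 K.
Change = 21.8679 − 14.2222 = 7.65 K.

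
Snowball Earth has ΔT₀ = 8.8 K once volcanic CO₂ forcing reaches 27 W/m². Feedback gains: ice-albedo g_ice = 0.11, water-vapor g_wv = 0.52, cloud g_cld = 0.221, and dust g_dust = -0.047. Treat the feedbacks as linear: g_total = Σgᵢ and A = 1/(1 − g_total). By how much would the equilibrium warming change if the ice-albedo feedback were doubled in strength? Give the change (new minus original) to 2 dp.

57.43 K

Original: g = 0.804, ΔT = 8.8/(1−0.804) = 44.8980 K.
With doubled ice-albedo: g' = 0.914, ΔT' = 8.8/(1−0.914) = 102.3256 K.
Change = 102.3256 − 44.8980 = 57.43 K.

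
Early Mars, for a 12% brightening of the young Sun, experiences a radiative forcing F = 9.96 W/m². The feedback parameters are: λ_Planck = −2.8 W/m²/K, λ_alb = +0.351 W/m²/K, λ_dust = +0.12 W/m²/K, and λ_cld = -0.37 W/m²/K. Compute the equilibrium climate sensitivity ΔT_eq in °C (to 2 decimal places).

3.69 °C

Net feedback parameter λ = (−2.8) + (+0.351) + (+0.12) + (-0.37) = -2.699 W/m²/K.
ΔT = −F/λ = −9.96/(-2.699) = 3.69 °C.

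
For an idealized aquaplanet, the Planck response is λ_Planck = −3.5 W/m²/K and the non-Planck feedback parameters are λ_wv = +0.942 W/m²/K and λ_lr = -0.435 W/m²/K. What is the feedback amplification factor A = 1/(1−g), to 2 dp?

Convert to gains: g_wv = 0.942/3.5 = 0.2691; g_lr = -0.435/3.5 = -0.1243.
Total gain g = 0.1448.
A = 1/(1 − 0.1448) = 1.17.

1.17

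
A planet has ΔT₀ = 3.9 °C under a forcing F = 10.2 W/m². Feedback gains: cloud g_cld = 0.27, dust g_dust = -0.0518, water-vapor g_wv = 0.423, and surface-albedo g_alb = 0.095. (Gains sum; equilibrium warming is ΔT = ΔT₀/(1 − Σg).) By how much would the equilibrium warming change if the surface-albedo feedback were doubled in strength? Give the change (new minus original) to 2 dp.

8.32 °C

Original: g = 0.7362, ΔT = 3.9/(1−0.7362) = 14.7839 °C.
With doubled surface-albedo: g' = 0.8312, ΔT' = 3.9/(1−0.8312) = 23.1043 °C.
Change = 23.1043 − 14.7839 = 8.32 °C.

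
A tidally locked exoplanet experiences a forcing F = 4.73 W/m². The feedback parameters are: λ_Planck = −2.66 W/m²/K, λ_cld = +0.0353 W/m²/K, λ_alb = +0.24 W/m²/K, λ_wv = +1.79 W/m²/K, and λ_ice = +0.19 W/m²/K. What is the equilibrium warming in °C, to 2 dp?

Net feedback parameter λ = (−2.66) + (+0.0353) + (+0.24) + (+1.79) + (+0.19) = -0.4047 W/m²/K.
ΔT = −F/λ = −4.73/(-0.4047) = 11.69 °C.

11.69 °C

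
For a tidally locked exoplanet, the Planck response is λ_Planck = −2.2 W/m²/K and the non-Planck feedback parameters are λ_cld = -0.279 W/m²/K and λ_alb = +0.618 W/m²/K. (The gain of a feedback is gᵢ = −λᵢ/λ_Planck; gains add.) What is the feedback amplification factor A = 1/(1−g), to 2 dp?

Convert to gains: g_cld = -0.279/2.2 = -0.1268; g_alb = 0.618/2.2 = 0.2809.
Total gain g = 0.1541.
A = 1/(1 − 0.1541) = 1.18.

1.18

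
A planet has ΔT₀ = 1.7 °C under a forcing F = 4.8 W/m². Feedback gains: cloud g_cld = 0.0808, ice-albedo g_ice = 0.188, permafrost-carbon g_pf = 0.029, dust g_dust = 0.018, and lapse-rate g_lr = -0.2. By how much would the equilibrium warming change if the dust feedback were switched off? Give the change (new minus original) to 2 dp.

Original: g = 0.1158, ΔT = 1.7/(1−0.1158) = 1.9226 °C.
Without dust: g' = 0.0978, ΔT' = 1.7/(1−0.0978) = 1.8843 °C.
Change = 1.8843 − 1.9226 = -0.04 °C.

-0.04 °C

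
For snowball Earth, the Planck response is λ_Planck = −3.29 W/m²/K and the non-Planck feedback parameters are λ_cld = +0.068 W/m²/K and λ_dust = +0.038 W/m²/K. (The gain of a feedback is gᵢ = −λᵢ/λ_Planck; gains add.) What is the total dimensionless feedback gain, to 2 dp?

Convert to gains: g_cld = 0.068/3.29 = 0.02067; g_dust = 0.038/3.29 = 0.01155.
Total gain g = 0.03222.

0.03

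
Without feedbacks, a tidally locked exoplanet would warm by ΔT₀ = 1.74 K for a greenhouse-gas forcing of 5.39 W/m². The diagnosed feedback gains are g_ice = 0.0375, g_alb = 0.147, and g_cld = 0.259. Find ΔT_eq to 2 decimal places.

Total gain g = 0.0375 + 0.147 + 0.259 = 0.4435.
Amplification A = 1/(1 − 0.4435) = 1.797.
ΔT = 1.74 × 1.797 = 3.13 K.

3.13 K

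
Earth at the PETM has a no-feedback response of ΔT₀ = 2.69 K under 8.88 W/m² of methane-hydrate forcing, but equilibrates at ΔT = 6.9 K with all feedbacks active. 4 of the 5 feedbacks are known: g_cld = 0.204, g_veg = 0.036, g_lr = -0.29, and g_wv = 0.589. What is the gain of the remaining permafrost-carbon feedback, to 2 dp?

Amplification A = ΔT/ΔT₀ = 6.9/2.69 = 2.565.
Total gain g = 1 − 1/A = 1 − 1/2.565 = 0.6101.
Known gains sum to 0.204 + 0.036 − 0.29 + 0.589 = 0.539.
g_pf = 0.6101 − 0.539 = 0.07.

0.07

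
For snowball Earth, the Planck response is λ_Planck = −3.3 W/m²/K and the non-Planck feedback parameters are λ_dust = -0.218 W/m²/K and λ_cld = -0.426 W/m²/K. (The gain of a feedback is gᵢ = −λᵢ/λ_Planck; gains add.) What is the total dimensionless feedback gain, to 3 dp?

Convert to gains: g_dust = -0.218/3.3 = -0.06606; g_cld = -0.426/3.3 = -0.1291.
Total gain g = -0.19516.

-0.195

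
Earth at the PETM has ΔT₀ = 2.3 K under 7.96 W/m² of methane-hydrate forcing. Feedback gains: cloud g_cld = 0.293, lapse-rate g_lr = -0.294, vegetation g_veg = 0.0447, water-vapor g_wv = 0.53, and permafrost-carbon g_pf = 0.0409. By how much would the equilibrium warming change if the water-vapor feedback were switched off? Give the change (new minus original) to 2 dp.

Original: g = 0.6146, ΔT = 2.3/(1−0.6146) = 5.9678 K.
Without water-vapor: g' = 0.0846, ΔT' = 2.3/(1−0.0846) = 2.5126 K.
Change = 2.5126 − 5.9678 = -3.46 K.

-3.46 K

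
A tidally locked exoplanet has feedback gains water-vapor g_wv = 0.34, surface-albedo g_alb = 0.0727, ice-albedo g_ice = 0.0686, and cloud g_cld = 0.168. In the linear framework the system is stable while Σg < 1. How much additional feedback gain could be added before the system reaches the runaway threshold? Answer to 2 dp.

Current total gain = 0.34 + 0.0727 + 0.0686 + 0.168 = 0.6493.
Margin to runaway = 1 − 0.6493 = 0.35.

0.35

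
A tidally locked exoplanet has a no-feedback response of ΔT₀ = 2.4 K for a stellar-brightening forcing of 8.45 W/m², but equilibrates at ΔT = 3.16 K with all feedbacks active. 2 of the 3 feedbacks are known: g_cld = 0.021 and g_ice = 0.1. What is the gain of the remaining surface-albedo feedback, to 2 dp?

Amplification A = ΔT/ΔT₀ = 3.16/2.4 = 1.317.
Total gain g = 1 − 1/A = 1 − 1/1.317 = 0.2407.
Known gains sum to 0.021 + 0.1 = 0.121.
g_alb = 0.2407 − 0.121 = 0.12.

0.12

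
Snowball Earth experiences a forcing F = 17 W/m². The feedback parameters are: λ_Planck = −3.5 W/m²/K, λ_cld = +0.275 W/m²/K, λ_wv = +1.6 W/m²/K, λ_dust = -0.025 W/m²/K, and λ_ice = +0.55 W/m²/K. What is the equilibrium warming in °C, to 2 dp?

15.45 °C

Net feedback parameter λ = (−3.5) + (+0.275) + (+1.6) + (-0.025) + (+0.55) = -1.1 W/m²/K.
ΔT = −F/λ = −17/(-1.1) = 15.45 °C.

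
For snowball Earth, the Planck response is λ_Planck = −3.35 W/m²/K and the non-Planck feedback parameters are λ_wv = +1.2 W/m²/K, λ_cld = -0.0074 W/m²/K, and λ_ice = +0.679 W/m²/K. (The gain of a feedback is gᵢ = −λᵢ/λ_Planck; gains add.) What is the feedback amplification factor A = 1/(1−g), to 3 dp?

Convert to gains: g_wv = 1.2/3.35 = 0.3582; g_cld = -0.0074/3.35 = -0.002209; g_ice = 0.679/3.35 = 0.2027.
Total gain g = 0.558691.
A = 1/(1 − 0.558691) = 2.266.

2.266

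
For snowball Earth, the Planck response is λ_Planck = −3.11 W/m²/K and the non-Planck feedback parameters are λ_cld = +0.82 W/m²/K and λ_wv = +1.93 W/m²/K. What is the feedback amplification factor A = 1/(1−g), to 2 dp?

8.64

Convert to gains: g_cld = 0.82/3.11 = 0.2637; g_wv = 1.93/3.11 = 0.6206.
Total gain g = 0.8843.
A = 1/(1 − 0.8843) = 8.64.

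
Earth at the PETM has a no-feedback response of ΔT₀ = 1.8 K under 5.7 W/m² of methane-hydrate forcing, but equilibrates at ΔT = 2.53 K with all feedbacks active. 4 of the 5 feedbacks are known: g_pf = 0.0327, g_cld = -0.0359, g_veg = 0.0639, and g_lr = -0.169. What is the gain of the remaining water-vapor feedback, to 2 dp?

Amplification A = ΔT/ΔT₀ = 2.53/1.8 = 1.406.
Total gain g = 1 − 1/A = 1 − 1/1.406 = 0.2888.
Known gains sum to 0.0327 − 0.0359 + 0.0639 − 0.169 = -0.1083.
g_wv = 0.2888 + 0.1083 = 0.40.

0.40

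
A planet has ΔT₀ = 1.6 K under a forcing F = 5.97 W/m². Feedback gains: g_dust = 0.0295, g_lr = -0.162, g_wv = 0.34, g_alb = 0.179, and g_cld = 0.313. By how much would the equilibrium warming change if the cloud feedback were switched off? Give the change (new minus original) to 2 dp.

Original: g = 0.6995, ΔT = 1.6/(1−0.6995) = 5.3245 K.
Without cloud: g' = 0.3865, ΔT' = 1.6/(1−0.3865) = 2.6080 K.
Change = 2.6080 − 5.3245 = -2.72 K.

-2.72 K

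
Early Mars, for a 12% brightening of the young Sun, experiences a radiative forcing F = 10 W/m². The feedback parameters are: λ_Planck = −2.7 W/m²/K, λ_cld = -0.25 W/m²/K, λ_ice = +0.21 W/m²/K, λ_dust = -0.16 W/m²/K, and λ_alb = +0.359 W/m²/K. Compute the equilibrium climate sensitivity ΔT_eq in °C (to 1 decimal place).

Net feedback parameter λ = (−2.7) + (-0.25) + (+0.21) + (-0.16) + (+0.359) = -2.541 W/m²/K.
ΔT = −F/λ = −10/(-2.541) = 3.9 °C.

3.9 °C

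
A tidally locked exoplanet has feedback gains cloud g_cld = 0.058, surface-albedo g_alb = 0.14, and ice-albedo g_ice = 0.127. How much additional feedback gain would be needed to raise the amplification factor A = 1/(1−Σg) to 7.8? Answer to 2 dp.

0.55

Current total gain = 0.325.
Target gain for A = 7.8: g* = 1 − 1/7.8 = 0.8718.
Additional gain needed = 0.8718 − 0.325 = 0.55.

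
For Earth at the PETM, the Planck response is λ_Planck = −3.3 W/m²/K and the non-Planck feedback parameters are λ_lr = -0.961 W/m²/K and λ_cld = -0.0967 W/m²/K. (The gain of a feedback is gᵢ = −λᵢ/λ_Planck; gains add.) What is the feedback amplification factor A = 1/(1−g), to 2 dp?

Convert to gains: g_lr = -0.961/3.3 = -0.2912; g_cld = -0.0967/3.3 = -0.0293.
Total gain g = -0.3205.
A = 1/(1 + 0.3205) = 0.76.

0.76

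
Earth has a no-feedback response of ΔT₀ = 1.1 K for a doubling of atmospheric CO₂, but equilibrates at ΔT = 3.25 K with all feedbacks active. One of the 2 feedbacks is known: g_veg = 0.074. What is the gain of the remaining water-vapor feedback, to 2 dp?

0.59

Amplification A = ΔT/ΔT₀ = 3.25/1.1 = 2.955.
Total gain g = 1 − 1/A = 1 − 1/2.955 = 0.6616.
The known gain is 0.074.
g_wv = 0.6616 − 0.074 = 0.59.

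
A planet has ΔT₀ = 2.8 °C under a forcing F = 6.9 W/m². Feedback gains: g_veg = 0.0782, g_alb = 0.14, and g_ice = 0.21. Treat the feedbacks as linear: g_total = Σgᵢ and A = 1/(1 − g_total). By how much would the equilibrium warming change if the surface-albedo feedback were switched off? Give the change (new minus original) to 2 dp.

-0.96 °C

Original: g = 0.4282, ΔT = 2.8/(1−0.4282) = 4.8968 °C.
Without surface-albedo: g' = 0.2882, ΔT' = 2.8/(1−0.2882) = 3.9337 °C.
Change = 3.9337 − 4.8968 = -0.96 °C.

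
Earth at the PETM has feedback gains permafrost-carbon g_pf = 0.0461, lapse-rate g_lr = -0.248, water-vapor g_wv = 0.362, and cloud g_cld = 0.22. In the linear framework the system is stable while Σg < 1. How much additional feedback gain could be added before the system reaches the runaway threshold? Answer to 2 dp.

0.62

Current total gain = 0.0461 − 0.248 + 0.362 + 0.22 = 0.3801.
Margin to runaway = 1 − 0.3801 = 0.62.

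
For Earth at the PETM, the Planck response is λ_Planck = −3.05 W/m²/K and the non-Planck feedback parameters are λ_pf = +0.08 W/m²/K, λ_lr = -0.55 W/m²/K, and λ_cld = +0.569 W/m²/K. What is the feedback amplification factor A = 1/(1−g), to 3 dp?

1.034

Convert to gains: g_pf = 0.08/3.05 = 0.02623; g_lr = -0.55/3.05 = -0.1803; g_cld = 0.569/3.05 = 0.1866.
Total gain g = 0.03253.
A = 1/(1 − 0.03253) = 1.034.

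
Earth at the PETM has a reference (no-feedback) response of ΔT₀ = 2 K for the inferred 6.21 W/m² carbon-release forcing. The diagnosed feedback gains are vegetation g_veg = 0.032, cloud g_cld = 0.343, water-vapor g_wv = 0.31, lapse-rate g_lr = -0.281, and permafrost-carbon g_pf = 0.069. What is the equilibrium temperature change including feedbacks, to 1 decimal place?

Total gain g = 0.032 + 0.343 + 0.31 − 0.281 + 0.069 = 0.473.
Amplification A = 1/(1 − 0.473) = 1.898.
ΔT = 2 × 1.898 = 3.8 K.

3.8 K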